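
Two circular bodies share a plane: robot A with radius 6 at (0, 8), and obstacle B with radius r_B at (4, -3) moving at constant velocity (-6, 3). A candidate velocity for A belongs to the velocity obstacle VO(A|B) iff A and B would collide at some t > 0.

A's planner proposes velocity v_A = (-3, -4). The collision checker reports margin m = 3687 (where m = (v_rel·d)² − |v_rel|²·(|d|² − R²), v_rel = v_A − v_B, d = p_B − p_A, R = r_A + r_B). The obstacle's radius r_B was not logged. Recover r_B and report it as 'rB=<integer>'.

m = 3687
d = (4, -11);  v_rel = (3, -7),  |v_rel|² = 58
v_rel×d = (3)·(-11) − (-7)·(4) = -5
since m = R²·58 − (-5)²:  R² = (25 + 3687) / 58 = 64
R = √64 = 8  ⇒  r_B = 8 − 6 = 2

rB=2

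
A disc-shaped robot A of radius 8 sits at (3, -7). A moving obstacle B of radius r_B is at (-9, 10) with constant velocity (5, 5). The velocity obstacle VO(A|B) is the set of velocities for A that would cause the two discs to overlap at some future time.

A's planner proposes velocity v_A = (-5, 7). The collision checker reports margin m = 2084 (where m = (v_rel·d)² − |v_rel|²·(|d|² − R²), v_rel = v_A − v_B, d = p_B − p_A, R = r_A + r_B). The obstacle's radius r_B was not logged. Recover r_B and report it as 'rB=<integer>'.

m = 2084
d = (-12, 17);  v_rel = (-10, 2),  |v_rel|² = 104
v_rel×d = (-10)·(17) − (2)·(-12) = -146
since m = R²·104 − (-146)²:  R² = (21316 + 2084) / 104 = 225
R = √225 = 15  ⇒  r_B = 15 − 8 = 7

rB=7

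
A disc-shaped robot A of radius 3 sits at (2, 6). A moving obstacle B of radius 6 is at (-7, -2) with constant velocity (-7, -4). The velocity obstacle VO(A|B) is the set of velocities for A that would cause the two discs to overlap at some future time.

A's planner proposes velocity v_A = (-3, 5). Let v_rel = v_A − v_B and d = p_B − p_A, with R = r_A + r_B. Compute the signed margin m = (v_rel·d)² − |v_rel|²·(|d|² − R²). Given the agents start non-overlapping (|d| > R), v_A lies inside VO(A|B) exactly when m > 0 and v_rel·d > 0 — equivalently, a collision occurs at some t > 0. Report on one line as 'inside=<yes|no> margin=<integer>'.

d = (-9, -8),  |d|² = 145;  R = 3+6 = 9,  c = 145−9² = 64
v_rel = (4, 9),  |v_rel|² = 97;  v_rel·d = (4)·(-9) + (9)·(-8) = -108
97·t² + 216·t + 64 = 0  ⇒  m = (-108)² − 97·64 = 5456
m = 5456 > 0,  v_rel·d = -108 < 0  ⇒  outside

inside=no margin=5456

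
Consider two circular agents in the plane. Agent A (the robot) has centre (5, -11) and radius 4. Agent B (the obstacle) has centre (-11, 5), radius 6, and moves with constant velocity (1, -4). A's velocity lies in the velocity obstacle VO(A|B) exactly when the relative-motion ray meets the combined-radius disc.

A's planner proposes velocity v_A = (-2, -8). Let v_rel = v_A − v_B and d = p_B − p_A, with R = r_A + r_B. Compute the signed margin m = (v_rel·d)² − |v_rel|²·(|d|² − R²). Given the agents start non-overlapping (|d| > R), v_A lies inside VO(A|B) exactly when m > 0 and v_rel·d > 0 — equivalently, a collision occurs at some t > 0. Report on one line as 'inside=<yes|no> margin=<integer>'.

d = (-16, 16),  |d|² = 512;  R = 4+6 = 10,  c = 512−10² = 412
v_rel = (-3, -4),  |v_rel|² = 25;  v_rel·d = (-3)·(-16) + (-4)·(16) = -16
25·t² + 32·t + 412 = 0  ⇒  m = (-16)² − 25·412 = -10044
m = -10044 < 0,  v_rel·d = -16 < 0  ⇒  outside

inside=no margin=-10044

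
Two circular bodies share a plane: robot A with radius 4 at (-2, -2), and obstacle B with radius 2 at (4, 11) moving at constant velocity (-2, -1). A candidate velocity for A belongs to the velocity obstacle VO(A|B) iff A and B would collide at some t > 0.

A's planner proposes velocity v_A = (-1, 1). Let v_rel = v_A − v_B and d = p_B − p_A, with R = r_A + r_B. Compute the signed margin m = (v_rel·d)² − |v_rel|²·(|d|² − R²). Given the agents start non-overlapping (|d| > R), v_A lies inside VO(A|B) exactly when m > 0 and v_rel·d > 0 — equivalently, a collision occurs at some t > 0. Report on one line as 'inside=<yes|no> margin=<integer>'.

d = (6, 13),  |d|² = 205;  R = 4+2 = 6,  c = 205−6² = 169
v_rel = (1, 2),  |v_rel|² = 5;  v_rel·d = (1)·(6) + (2)·(13) = 32
5·t² − 64·t + 169 = 0  ⇒  m = 32² − 5·169 = 179
m = 179 > 0,  v_rel·d = 32 > 0  ⇒  inside

inside=yes margin=179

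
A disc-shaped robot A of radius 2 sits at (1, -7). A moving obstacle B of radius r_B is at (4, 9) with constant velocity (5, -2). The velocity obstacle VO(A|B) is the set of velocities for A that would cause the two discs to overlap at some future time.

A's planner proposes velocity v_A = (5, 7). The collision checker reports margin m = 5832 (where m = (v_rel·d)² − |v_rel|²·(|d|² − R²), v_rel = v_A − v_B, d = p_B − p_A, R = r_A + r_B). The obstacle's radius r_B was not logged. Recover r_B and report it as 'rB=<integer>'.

m = 5832
d = (3, 16);  v_rel = (0, 9),  |v_rel|² = 81
v_rel×d = (0)·(16) − (9)·(3) = -27
since m = R²·81 − (-27)²:  R² = (729 + 5832) / 81 = 81
R = √81 = 9  ⇒  r_B = 9 − 2 = 7

rB=7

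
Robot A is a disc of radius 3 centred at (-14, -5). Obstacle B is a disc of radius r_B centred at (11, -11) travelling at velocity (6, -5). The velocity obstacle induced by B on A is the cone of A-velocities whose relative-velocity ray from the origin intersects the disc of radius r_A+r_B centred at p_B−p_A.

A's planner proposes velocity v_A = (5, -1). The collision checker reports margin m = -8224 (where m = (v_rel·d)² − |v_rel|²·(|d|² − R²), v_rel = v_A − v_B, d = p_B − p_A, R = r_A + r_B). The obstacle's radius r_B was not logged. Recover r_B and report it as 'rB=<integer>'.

m = -8224
d = (25, -6);  v_rel = (-1, 4),  |v_rel|² = 17
v_rel×d = (-1)·(-6) − (4)·(25) = -94
since m = R²·17 − (-94)²:  R² = (8836 + -8224) / 17 = 36
R = √36 = 6  ⇒  r_B = 6 − 3 = 3

rB=3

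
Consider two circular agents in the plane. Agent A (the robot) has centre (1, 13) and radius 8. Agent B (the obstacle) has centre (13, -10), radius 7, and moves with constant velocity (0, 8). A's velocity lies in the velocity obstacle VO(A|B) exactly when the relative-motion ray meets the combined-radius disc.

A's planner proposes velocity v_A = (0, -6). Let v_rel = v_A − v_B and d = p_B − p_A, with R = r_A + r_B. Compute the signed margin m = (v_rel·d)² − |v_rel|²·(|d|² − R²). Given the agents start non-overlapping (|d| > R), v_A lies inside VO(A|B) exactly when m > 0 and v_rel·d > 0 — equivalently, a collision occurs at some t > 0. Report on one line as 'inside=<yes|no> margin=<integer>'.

d = (12, -23),  |d|² = 673;  R = 8+7 = 15,  c = 673−15² = 448
v_rel = (0, -14),  |v_rel|² = 196;  v_rel·d = (0)·(12) + (-14)·(-23) = 322
196·t² − 644·t + 448 = 0  ⇒  m = 322² − 196·448 = 15876
m = 15876 > 0,  v_rel·d = 322 > 0  ⇒  inside

inside=yes margin=15876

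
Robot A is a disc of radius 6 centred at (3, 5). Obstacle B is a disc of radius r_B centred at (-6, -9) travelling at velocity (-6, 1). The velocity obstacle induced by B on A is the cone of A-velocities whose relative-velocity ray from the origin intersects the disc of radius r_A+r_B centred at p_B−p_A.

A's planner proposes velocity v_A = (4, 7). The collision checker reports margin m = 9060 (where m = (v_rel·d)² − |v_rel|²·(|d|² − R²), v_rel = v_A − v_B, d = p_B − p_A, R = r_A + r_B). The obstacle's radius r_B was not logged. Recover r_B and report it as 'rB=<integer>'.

m = 9060
d = (-9, -14);  v_rel = (10, 6),  |v_rel|² = 136
v_rel×d = (10)·(-14) − (6)·(-9) = -86
since m = R²·136 − (-86)²:  R² = (7396 + 9060) / 136 = 121
R = √121 = 11  ⇒  r_B = 11 − 6 = 5

rB=5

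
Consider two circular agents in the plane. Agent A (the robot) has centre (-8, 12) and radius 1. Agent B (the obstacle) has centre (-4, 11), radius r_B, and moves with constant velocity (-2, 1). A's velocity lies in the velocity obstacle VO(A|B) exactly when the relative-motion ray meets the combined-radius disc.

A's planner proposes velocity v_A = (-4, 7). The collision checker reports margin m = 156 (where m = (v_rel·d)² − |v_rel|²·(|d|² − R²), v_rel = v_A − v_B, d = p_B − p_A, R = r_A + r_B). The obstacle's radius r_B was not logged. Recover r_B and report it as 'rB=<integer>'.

m = 156
d = (4, -1);  v_rel = (-2, 6),  |v_rel|² = 40
v_rel×d = (-2)·(-1) − (6)·(4) = -22
since m = R²·40 − (-22)²:  R² = (484 + 156) / 40 = 16
R = √16 = 4  ⇒  r_B = 4 − 1 = 3

rB=3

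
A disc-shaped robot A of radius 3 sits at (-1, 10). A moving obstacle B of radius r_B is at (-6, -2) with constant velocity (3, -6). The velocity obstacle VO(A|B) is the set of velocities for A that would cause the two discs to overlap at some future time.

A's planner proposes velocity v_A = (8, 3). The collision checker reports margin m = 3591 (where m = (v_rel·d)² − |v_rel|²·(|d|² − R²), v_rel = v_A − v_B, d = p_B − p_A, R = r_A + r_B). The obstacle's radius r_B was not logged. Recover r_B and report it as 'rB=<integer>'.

m = 3591
d = (-5, -12);  v_rel = (5, 9),  |v_rel|² = 106
v_rel×d = (5)·(-12) − (9)·(-5) = -15
since m = R²·106 − (-15)²:  R² = (225 + 3591) / 106 = 36
R = √36 = 6  ⇒  r_B = 6 − 3 = 3

rB=3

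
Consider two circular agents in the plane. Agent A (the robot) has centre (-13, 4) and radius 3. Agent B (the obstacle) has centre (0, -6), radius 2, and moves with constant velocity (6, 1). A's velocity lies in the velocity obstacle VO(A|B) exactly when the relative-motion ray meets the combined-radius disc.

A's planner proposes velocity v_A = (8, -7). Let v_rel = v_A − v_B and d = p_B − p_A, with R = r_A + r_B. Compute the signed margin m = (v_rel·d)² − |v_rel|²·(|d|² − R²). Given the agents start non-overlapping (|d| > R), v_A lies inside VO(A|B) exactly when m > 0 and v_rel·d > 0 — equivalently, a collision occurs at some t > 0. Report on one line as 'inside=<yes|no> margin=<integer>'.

d = (13, -10),  |d|² = 269;  R = 3+2 = 5,  c = 269−5² = 244
v_rel = (2, -8),  |v_rel|² = 68;  v_rel·d = (2)·(13) + (-8)·(-10) = 106
68·t² − 212·t + 244 = 0  ⇒  m = 106² − 68·244 = -5356
m = -5356 < 0,  v_rel·d = 106 > 0  ⇒  outside

inside=no margin=-5356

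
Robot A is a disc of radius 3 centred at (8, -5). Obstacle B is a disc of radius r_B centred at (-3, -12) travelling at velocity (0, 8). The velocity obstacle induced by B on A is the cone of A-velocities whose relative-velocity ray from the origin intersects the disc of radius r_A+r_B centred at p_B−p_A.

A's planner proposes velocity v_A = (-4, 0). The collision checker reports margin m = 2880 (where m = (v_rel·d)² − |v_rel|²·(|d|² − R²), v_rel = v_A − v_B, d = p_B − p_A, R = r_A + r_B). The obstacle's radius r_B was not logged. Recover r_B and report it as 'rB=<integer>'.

m = 2880
d = (-11, -7);  v_rel = (-4, -8),  |v_rel|² = 80
v_rel×d = (-4)·(-7) − (-8)·(-11) = -60
since m = R²·80 − (-60)²:  R² = (3600 + 2880) / 80 = 81
R = √81 = 9  ⇒  r_B = 9 − 3 = 6

rB=6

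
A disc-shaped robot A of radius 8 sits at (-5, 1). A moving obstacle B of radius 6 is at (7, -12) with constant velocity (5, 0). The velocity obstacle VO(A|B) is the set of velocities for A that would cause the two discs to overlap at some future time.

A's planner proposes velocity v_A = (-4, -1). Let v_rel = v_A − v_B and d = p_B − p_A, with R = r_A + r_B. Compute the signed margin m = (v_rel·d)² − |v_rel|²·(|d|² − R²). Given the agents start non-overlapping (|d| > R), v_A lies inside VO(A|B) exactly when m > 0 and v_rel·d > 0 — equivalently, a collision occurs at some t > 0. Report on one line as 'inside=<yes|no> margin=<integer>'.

d = (12, -13),  |d|² = 313;  R = 8+6 = 14,  c = 313−14² = 117
v_rel = (-9, -1),  |v_rel|² = 82;  v_rel·d = (-9)·(12) + (-1)·(-13) = -95
82·t² + 190·t + 117 = 0  ⇒  m = (-95)² − 82·117 = -569
m = -569 < 0,  v_rel·d = -95 < 0  ⇒  outside

inside=no margin=-569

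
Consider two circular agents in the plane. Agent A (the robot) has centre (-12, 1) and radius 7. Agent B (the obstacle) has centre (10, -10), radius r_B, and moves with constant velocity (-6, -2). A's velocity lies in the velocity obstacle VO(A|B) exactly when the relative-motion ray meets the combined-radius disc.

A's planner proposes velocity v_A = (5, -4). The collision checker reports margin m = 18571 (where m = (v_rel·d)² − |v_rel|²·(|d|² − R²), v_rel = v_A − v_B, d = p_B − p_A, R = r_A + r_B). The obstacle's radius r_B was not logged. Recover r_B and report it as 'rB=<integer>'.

m = 18571
d = (22, -11);  v_rel = (11, -2),  |v_rel|² = 125
v_rel×d = (11)·(-11) − (-2)·(22) = -77
since m = R²·125 − (-77)²:  R² = (5929 + 18571) / 125 = 196
R = √196 = 14  ⇒  r_B = 14 − 7 = 7

rB=7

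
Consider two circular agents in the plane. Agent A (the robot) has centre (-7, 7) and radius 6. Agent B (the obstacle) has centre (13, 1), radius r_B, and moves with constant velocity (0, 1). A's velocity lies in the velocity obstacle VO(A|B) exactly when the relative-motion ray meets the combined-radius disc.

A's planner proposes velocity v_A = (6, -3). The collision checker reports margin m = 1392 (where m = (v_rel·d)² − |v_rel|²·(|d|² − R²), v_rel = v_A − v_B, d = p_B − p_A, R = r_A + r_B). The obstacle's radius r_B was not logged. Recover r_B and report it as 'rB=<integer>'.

m = 1392
d = (20, -6);  v_rel = (6, -4),  |v_rel|² = 52
v_rel×d = (6)·(-6) − (-4)·(20) = 44
since m = R²·52 − 44²:  R² = (1936 + 1392) / 52 = 64
R = √64 = 8  ⇒  r_B = 8 − 6 = 2

rB=2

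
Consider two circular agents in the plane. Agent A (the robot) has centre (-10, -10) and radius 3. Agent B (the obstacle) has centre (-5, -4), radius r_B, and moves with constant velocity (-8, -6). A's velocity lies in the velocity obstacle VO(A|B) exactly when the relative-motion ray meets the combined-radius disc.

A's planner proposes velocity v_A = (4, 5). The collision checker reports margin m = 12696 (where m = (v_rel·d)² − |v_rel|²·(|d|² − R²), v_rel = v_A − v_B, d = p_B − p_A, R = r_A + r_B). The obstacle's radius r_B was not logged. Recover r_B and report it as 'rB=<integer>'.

m = 12696
d = (5, 6);  v_rel = (12, 11),  |v_rel|² = 265
v_rel×d = (12)·(6) − (11)·(5) = 17
since m = R²·265 − 17²:  R² = (289 + 12696) / 265 = 49
R = √49 = 7  ⇒  r_B = 7 − 3 = 4

rB=4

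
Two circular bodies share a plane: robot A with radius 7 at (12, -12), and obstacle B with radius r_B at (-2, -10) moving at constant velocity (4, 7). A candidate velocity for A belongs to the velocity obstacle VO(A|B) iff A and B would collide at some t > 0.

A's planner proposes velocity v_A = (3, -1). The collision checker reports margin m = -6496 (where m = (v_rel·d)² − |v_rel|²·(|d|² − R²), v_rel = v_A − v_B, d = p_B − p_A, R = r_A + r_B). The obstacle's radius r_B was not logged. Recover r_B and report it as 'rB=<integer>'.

m = -6496
d = (-14, 2);  v_rel = (-1, -8),  |v_rel|² = 65
v_rel×d = (-1)·(2) − (-8)·(-14) = -114
since m = R²·65 − (-114)²:  R² = (12996 + -6496) / 65 = 100
R = √100 = 10  ⇒  r_B = 10 − 7 = 3

rB=3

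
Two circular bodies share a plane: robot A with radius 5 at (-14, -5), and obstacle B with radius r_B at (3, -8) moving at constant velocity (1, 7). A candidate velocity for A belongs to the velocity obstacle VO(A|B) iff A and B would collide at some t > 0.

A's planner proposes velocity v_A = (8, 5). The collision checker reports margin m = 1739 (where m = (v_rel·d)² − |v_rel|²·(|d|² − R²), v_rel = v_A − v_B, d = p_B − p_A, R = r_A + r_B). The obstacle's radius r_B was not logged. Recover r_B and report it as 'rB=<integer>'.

m = 1739
d = (17, -3);  v_rel = (7, -2),  |v_rel|² = 53
v_rel×d = (7)·(-3) − (-2)·(17) = 13
since m = R²·53 − 13²:  R² = (169 + 1739) / 53 = 36
R = √36 = 6  ⇒  r_B = 6 − 5 = 1

rB=1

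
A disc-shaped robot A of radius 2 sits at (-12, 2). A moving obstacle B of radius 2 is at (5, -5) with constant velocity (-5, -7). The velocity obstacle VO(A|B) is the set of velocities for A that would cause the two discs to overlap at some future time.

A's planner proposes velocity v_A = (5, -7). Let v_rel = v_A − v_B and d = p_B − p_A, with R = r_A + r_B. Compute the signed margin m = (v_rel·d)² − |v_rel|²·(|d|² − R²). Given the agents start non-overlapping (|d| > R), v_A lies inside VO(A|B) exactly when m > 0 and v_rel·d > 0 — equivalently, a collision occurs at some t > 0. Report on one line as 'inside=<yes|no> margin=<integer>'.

d = (17, -7),  |d|² = 338;  R = 2+2 = 4,  c = 338−4² = 322
v_rel = (10, 0),  |v_rel|² = 100;  v_rel·d = (10)·(17) + (0)·(-7) = 170
100·t² − 340·t + 322 = 0  ⇒  m = 170² − 100·322 = -3300
m = -3300 < 0,  v_rel·d = 170 > 0  ⇒  outside

inside=no margin=-3300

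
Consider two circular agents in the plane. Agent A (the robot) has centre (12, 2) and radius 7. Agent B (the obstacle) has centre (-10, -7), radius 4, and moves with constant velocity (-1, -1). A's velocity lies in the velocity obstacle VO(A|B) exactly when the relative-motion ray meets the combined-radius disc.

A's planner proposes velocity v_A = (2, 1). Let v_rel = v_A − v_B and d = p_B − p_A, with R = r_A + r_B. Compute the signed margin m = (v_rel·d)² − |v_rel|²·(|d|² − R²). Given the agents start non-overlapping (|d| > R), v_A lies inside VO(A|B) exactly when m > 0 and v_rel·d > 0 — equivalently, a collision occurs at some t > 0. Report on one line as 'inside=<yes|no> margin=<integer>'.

d = (-22, -9),  |d|² = 565;  R = 7+4 = 11,  c = 565−11² = 444
v_rel = (3, 2),  |v_rel|² = 13;  v_rel·d = (3)·(-22) + (2)·(-9) = -84
13·t² + 168·t + 444 = 0  ⇒  m = (-84)² − 13·444 = 1284
m = 1284 > 0,  v_rel·d = -84 < 0  ⇒  outside

inside=no margin=1284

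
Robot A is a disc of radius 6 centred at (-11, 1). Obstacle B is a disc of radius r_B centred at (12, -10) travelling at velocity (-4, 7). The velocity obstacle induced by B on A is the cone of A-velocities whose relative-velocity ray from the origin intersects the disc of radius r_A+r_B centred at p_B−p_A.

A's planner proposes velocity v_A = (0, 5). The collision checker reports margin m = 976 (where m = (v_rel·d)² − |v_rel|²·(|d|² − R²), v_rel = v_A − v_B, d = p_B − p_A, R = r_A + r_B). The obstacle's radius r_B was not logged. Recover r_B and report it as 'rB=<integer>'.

m = 976
d = (23, -11);  v_rel = (4, -2),  |v_rel|² = 20
v_rel×d = (4)·(-11) − (-2)·(23) = 2
since m = R²·20 − 2²:  R² = (4 + 976) / 20 = 49
R = √49 = 7  ⇒  r_B = 7 − 6 = 1

rB=1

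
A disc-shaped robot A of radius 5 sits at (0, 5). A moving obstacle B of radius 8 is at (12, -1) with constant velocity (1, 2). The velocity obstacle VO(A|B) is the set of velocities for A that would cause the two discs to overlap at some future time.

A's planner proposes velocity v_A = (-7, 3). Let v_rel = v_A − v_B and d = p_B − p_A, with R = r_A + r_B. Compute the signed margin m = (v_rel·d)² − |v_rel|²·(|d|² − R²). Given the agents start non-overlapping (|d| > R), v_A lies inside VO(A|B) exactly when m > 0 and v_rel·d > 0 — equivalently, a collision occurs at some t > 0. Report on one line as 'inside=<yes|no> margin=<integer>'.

d = (12, -6),  |d|² = 180;  R = 5+8 = 13,  c = 180−13² = 11
v_rel = (-8, 1),  |v_rel|² = 65;  v_rel·d = (-8)·(12) + (1)·(-6) = -102
65·t² + 204·t + 11 = 0  ⇒  m = (-102)² − 65·11 = 9689
m = 9689 > 0,  v_rel·d = -102 < 0  ⇒  outside

inside=no margin=9689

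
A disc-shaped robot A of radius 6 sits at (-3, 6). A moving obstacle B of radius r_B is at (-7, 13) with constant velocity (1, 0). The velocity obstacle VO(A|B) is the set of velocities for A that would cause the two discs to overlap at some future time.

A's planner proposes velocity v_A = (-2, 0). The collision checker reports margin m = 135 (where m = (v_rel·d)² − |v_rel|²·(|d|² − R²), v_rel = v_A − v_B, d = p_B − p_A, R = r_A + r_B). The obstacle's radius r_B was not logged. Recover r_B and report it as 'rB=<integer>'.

m = 135
d = (-4, 7);  v_rel = (-3, 0),  |v_rel|² = 9
v_rel×d = (-3)·(7) − (0)·(-4) = -21
since m = R²·9 − (-21)²:  R² = (441 + 135) / 9 = 64
R = √64 = 8  ⇒  r_B = 8 − 6 = 2

rB=2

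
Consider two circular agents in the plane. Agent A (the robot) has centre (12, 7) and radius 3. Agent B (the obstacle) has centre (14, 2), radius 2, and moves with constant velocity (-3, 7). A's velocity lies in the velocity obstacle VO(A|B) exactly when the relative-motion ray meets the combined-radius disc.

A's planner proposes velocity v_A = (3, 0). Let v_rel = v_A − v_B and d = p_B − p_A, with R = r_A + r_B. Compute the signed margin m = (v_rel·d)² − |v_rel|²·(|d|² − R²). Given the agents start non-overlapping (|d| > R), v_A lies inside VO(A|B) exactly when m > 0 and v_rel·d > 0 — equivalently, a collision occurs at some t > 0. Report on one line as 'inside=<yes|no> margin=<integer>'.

d = (2, -5),  |d|² = 29;  R = 3+2 = 5,  c = 29−5² = 4
v_rel = (6, -7),  |v_rel|² = 85;  v_rel·d = (6)·(2) + (-7)·(-5) = 47
85·t² − 94·t + 4 = 0  ⇒  m = 47² − 85·4 = 1869
m = 1869 > 0,  v_rel·d = 47 > 0  ⇒  inside

inside=yes margin=1869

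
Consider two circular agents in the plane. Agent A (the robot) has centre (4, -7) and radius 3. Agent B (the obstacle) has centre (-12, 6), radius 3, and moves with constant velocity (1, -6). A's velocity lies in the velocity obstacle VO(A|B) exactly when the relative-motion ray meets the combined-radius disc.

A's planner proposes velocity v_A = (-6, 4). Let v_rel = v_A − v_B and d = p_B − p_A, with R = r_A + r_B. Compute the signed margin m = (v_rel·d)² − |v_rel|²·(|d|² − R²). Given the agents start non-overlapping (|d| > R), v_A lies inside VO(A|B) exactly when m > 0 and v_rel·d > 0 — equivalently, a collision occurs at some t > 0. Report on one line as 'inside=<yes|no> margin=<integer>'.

d = (-16, 13),  |d|² = 425;  R = 3+3 = 6,  c = 425−6² = 389
v_rel = (-7, 10),  |v_rel|² = 149;  v_rel·d = (-7)·(-16) + (10)·(13) = 242
149·t² − 484·t + 389 = 0  ⇒  m = 242² − 149·389 = 603
m = 603 > 0,  v_rel·d = 242 > 0  ⇒  inside

inside=yes margin=603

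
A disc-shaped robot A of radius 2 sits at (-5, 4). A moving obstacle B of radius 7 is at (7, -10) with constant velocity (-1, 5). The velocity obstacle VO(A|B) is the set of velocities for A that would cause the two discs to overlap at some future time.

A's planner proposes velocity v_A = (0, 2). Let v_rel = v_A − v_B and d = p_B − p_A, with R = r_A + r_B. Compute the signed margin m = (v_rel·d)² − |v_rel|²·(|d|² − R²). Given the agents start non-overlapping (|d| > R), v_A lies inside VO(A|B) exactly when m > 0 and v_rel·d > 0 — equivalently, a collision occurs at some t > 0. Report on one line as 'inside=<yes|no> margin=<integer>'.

d = (12, -14),  |d|² = 340;  R = 2+7 = 9,  c = 340−9² = 259
v_rel = (1, -3),  |v_rel|² = 10;  v_rel·d = (1)·(12) + (-3)·(-14) = 54
10·t² − 108·t + 259 = 0  ⇒  m = 54² − 10·259 = 326
m = 326 > 0,  v_rel·d = 54 > 0  ⇒  inside

inside=yes margin=326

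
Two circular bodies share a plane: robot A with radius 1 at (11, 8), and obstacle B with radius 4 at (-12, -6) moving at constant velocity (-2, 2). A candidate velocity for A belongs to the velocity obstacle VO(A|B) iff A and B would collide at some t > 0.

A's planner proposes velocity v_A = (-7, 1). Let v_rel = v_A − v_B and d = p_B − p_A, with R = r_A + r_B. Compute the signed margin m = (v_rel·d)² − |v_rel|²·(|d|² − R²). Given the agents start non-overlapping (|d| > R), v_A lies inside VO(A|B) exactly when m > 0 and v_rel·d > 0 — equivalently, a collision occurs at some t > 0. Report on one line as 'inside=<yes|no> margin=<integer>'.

d = (-23, -14),  |d|² = 725;  R = 1+4 = 5,  c = 725−5² = 700
v_rel = (-5, -1),  |v_rel|² = 26;  v_rel·d = (-5)·(-23) + (-1)·(-14) = 129
26·t² − 258·t + 700 = 0  ⇒  m = 129² − 26·700 = -1559
m = -1559 < 0,  v_rel·d = 129 > 0  ⇒  outside

inside=no margin=-1559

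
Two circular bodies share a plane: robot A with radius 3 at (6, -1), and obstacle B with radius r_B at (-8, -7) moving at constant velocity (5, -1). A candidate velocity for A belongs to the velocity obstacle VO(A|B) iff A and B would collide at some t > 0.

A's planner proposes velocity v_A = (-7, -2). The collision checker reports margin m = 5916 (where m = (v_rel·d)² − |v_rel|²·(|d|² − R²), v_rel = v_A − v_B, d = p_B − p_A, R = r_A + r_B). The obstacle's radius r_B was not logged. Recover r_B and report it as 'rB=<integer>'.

m = 5916
d = (-14, -6);  v_rel = (-12, -1),  |v_rel|² = 145
v_rel×d = (-12)·(-6) − (-1)·(-14) = 58
since m = R²·145 − 58²:  R² = (3364 + 5916) / 145 = 64
R = √64 = 8  ⇒  r_B = 8 − 3 = 5

rB=5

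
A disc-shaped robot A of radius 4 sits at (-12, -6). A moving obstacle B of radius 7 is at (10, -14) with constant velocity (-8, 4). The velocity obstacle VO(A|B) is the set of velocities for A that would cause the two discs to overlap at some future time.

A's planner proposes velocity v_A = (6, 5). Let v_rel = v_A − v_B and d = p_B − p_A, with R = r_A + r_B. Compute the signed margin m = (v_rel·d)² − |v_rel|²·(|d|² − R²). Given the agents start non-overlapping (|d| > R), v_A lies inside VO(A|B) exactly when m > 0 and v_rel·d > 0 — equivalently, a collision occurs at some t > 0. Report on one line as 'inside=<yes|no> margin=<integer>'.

d = (22, -8),  |d|² = 548;  R = 4+7 = 11,  c = 548−11² = 427
v_rel = (14, 1),  |v_rel|² = 197;  v_rel·d = (14)·(22) + (1)·(-8) = 300
197·t² − 600·t + 427 = 0  ⇒  m = 300² − 197·427 = 5881
m = 5881 > 0,  v_rel·d = 300 > 0  ⇒  inside

inside=yes margin=5881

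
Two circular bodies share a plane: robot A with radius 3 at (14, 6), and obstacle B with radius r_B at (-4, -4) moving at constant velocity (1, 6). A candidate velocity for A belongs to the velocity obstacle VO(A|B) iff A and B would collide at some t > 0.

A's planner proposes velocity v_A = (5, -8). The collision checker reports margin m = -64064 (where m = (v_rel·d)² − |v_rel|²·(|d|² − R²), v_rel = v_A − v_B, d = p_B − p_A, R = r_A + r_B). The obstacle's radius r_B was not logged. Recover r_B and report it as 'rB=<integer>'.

m = -64064
d = (-18, -10);  v_rel = (4, -14),  |v_rel|² = 212
v_rel×d = (4)·(-10) − (-14)·(-18) = -292
since m = R²·212 − (-292)²:  R² = (85264 + -64064) / 212 = 100
R = √100 = 10  ⇒  r_B = 10 − 3 = 7

rB=7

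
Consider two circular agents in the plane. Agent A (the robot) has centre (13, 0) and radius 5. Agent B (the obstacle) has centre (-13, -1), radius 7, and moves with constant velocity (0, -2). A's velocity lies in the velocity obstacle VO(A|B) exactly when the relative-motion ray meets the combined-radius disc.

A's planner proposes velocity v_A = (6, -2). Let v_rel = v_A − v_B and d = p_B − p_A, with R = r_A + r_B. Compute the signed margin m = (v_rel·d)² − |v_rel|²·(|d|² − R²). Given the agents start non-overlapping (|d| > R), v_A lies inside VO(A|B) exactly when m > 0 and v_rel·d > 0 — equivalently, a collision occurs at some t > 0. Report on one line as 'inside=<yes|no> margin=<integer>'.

d = (-26, -1),  |d|² = 677;  R = 5+7 = 12,  c = 677−12² = 533
v_rel = (6, 0),  |v_rel|² = 36;  v_rel·d = (6)·(-26) + (0)·(-1) = -156
36·t² + 312·t + 533 = 0  ⇒  m = (-156)² − 36·533 = 5148
m = 5148 > 0,  v_rel·d = -156 < 0  ⇒  outside

inside=no margin=5148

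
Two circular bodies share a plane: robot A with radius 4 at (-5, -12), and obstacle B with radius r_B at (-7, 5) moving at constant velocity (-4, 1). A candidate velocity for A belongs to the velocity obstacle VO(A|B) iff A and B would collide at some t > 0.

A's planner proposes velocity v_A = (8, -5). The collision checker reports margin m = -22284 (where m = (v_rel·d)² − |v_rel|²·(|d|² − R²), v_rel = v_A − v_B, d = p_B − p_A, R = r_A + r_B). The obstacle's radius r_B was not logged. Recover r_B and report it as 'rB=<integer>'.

m = -22284
d = (-2, 17);  v_rel = (12, -6),  |v_rel|² = 180
v_rel×d = (12)·(17) − (-6)·(-2) = 192
since m = R²·180 − 192²:  R² = (36864 + -22284) / 180 = 81
R = √81 = 9  ⇒  r_B = 9 − 4 = 5

rB=5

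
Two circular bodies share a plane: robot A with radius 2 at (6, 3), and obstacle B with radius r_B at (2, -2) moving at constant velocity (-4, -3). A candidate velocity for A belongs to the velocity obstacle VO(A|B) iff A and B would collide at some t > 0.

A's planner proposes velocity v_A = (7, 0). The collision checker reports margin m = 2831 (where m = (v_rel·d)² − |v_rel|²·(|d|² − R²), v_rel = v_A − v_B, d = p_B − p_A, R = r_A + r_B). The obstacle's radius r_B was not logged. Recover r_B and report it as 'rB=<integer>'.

m = 2831
d = (-4, -5);  v_rel = (11, 3),  |v_rel|² = 130
v_rel×d = (11)·(-5) − (3)·(-4) = -43
since m = R²·130 − (-43)²:  R² = (1849 + 2831) / 130 = 36
R = √36 = 6  ⇒  r_B = 6 − 2 = 4

rB=4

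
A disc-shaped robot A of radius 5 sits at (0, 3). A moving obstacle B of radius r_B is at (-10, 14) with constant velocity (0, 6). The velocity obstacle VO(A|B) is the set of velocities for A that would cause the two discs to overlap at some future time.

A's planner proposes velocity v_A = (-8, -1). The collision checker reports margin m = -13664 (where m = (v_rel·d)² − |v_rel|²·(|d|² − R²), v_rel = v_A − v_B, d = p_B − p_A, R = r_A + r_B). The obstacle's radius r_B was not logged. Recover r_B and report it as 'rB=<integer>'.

m = -13664
d = (-10, 11);  v_rel = (-8, -7),  |v_rel|² = 113
v_rel×d = (-8)·(11) − (-7)·(-10) = -158
since m = R²·113 − (-158)²:  R² = (24964 + -13664) / 113 = 100
R = √100 = 10  ⇒  r_B = 10 − 5 = 5

rB=5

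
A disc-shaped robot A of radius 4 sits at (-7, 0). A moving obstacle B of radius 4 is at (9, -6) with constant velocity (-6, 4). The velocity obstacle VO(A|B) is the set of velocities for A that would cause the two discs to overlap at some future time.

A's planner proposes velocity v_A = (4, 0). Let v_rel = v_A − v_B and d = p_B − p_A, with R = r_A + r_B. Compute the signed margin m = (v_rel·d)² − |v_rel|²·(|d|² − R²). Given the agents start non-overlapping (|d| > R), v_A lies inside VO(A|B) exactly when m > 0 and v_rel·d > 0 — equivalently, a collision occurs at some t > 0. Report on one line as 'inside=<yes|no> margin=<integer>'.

d = (16, -6),  |d|² = 292;  R = 4+4 = 8,  c = 292−8² = 228
v_rel = (10, -4),  |v_rel|² = 116;  v_rel·d = (10)·(16) + (-4)·(-6) = 184
116·t² − 368·t + 228 = 0  ⇒  m = 184² − 116·228 = 7408
m = 7408 > 0,  v_rel·d = 184 > 0  ⇒  inside

inside=yes margin=7408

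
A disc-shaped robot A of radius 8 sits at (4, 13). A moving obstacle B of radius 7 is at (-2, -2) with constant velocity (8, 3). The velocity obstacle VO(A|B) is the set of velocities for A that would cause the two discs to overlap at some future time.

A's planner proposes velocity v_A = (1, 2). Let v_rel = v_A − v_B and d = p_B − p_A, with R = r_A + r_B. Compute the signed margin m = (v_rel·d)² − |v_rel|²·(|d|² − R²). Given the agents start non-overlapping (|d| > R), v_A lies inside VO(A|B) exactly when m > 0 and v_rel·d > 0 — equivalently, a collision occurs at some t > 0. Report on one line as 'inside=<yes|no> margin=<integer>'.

d = (-6, -15),  |d|² = 261;  R = 8+7 = 15,  c = 261−15² = 36
v_rel = (-7, -1),  |v_rel|² = 50;  v_rel·d = (-7)·(-6) + (-1)·(-15) = 57
50·t² − 114·t + 36 = 0  ⇒  m = 57² − 50·36 = 1449
m = 1449 > 0,  v_rel·d = 57 > 0  ⇒  inside

inside=yes margin=1449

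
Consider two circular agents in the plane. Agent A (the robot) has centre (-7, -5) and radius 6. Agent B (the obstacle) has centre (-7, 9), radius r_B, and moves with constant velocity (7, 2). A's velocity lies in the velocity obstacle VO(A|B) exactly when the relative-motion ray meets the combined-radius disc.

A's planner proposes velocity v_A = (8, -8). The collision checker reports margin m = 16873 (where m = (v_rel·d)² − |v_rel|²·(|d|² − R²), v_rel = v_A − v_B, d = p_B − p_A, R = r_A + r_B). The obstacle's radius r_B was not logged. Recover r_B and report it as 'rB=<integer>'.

m = 16873
d = (0, 14);  v_rel = (1, -10),  |v_rel|² = 101
v_rel×d = (1)·(14) − (-10)·(0) = 14
since m = R²·101 − 14²:  R² = (196 + 16873) / 101 = 169
R = √169 = 13  ⇒  r_B = 13 − 6 = 7

rB=7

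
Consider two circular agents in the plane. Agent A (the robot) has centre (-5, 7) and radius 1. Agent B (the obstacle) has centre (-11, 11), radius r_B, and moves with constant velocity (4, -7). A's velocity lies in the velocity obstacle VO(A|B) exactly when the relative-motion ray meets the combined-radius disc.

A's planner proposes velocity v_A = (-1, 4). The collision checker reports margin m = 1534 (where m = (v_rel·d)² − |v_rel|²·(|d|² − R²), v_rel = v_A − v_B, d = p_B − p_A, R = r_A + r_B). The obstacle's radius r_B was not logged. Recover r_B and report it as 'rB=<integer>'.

m = 1534
d = (-6, 4);  v_rel = (-5, 11),  |v_rel|² = 146
v_rel×d = (-5)·(4) − (11)·(-6) = 46
since m = R²·146 − 46²:  R² = (2116 + 1534) / 146 = 25
R = √25 = 5  ⇒  r_B = 5 − 1 = 4

rB=4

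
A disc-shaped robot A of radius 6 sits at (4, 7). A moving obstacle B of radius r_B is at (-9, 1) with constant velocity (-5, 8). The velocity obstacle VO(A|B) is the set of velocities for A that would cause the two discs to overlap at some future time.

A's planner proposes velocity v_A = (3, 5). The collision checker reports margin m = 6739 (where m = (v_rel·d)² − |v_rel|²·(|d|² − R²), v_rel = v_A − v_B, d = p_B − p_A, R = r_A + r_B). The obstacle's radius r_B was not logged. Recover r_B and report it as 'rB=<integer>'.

m = 6739
d = (-13, -6);  v_rel = (8, -3),  |v_rel|² = 73
v_rel×d = (8)·(-6) − (-3)·(-13) = -87
since m = R²·73 − (-87)²:  R² = (7569 + 6739) / 73 = 196
R = √196 = 14  ⇒  r_B = 14 − 6 = 8

rB=8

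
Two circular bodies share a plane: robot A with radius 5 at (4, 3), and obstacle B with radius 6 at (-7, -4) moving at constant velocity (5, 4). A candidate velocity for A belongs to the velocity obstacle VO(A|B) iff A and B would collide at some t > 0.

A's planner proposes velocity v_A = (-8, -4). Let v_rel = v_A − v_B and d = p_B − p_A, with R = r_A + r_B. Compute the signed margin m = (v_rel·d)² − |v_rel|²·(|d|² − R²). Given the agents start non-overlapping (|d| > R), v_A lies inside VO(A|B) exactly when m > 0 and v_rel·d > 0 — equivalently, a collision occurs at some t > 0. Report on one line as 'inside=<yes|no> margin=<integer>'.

d = (-11, -7),  |d|² = 170;  R = 5+6 = 11,  c = 170−11² = 49
v_rel = (-13, -8),  |v_rel|² = 233;  v_rel·d = (-13)·(-11) + (-8)·(-7) = 199
233·t² − 398·t + 49 = 0  ⇒  m = 199² − 233·49 = 28184
m = 28184 > 0,  v_rel·d = 199 > 0  ⇒  inside

inside=yes margin=28184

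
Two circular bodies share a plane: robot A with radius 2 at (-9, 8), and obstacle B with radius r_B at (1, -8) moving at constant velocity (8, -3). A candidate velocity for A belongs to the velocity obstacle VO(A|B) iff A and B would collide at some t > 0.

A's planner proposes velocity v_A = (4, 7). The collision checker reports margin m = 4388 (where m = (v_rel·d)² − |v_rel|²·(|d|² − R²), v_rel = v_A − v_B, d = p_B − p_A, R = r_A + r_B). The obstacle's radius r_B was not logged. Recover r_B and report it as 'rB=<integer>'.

m = 4388
d = (10, -16);  v_rel = (-4, 10),  |v_rel|² = 116
v_rel×d = (-4)·(-16) − (10)·(10) = -36
since m = R²·116 − (-36)²:  R² = (1296 + 4388) / 116 = 49
R = √49 = 7  ⇒  r_B = 7 − 2 = 5

rB=5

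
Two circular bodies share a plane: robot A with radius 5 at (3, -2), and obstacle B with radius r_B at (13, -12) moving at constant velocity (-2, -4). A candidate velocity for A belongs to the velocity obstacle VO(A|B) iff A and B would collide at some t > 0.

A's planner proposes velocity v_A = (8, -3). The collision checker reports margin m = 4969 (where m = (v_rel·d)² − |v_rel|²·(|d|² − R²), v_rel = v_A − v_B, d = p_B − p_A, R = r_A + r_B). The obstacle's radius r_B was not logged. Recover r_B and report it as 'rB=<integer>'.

m = 4969
d = (10, -10);  v_rel = (10, 1),  |v_rel|² = 101
v_rel×d = (10)·(-10) − (1)·(10) = -110
since m = R²·101 − (-110)²:  R² = (12100 + 4969) / 101 = 169
R = √169 = 13  ⇒  r_B = 13 − 5 = 8

rB=8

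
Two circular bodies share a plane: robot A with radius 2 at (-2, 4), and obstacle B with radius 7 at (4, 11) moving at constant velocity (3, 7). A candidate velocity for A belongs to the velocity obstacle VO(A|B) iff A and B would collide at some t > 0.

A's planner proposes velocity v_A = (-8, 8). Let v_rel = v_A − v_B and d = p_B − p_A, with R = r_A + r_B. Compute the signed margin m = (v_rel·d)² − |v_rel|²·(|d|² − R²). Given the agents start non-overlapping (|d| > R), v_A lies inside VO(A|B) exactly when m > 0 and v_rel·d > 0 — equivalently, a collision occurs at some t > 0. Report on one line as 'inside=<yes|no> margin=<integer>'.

d = (6, 7),  |d|² = 85;  R = 2+7 = 9,  c = 85−9² = 4
v_rel = (-11, 1),  |v_rel|² = 122;  v_rel·d = (-11)·(6) + (1)·(7) = -59
122·t² + 118·t + 4 = 0  ⇒  m = (-59)² − 122·4 = 2993
m = 2993 > 0,  v_rel·d = -59 < 0  ⇒  outside

inside=no margin=2993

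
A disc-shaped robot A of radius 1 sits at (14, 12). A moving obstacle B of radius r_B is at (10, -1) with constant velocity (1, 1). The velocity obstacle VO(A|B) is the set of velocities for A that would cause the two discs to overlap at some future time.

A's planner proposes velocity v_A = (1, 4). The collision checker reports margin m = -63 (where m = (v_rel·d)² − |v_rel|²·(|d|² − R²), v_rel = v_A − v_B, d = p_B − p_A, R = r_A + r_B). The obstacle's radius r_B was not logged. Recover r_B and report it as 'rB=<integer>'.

m = -63
d = (-4, -13);  v_rel = (0, 3),  |v_rel|² = 9
v_rel×d = (0)·(-13) − (3)·(-4) = 12
since m = R²·9 − 12²:  R² = (144 + -63) / 9 = 9
R = √9 = 3  ⇒  r_B = 3 − 1 = 2

rB=2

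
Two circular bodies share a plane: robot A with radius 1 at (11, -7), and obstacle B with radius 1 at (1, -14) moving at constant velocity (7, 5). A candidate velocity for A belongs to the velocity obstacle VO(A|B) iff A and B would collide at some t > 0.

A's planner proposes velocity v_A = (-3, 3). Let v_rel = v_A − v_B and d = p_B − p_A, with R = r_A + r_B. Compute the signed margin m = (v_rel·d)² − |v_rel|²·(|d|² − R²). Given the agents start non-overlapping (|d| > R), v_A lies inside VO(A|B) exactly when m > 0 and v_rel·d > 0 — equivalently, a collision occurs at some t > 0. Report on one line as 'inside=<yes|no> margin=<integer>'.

d = (-10, -7),  |d|² = 149;  R = 1+1 = 2,  c = 149−2² = 145
v_rel = (-10, -2),  |v_rel|² = 104;  v_rel·d = (-10)·(-10) + (-2)·(-7) = 114
104·t² − 228·t + 145 = 0  ⇒  m = 114² − 104·145 = -2084
m = -2084 < 0,  v_rel·d = 114 > 0  ⇒  outside

inside=no margin=-2084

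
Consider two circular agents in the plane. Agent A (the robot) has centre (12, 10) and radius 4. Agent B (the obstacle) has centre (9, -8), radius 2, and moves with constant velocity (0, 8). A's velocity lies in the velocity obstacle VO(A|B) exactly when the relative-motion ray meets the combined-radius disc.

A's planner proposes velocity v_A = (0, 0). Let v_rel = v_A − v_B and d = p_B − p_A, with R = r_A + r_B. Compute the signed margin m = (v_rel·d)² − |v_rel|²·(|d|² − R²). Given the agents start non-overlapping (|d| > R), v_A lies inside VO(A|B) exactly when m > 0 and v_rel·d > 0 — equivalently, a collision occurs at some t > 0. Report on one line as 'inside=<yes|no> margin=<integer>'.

d = (-3, -18),  |d|² = 333;  R = 4+2 = 6,  c = 333−6² = 297
v_rel = (0, -8),  |v_rel|² = 64;  v_rel·d = (0)·(-3) + (-8)·(-18) = 144
64·t² − 288·t + 297 = 0  ⇒  m = 144² − 64·297 = 1728
m = 1728 > 0,  v_rel·d = 144 > 0  ⇒  inside

inside=yes margin=1728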